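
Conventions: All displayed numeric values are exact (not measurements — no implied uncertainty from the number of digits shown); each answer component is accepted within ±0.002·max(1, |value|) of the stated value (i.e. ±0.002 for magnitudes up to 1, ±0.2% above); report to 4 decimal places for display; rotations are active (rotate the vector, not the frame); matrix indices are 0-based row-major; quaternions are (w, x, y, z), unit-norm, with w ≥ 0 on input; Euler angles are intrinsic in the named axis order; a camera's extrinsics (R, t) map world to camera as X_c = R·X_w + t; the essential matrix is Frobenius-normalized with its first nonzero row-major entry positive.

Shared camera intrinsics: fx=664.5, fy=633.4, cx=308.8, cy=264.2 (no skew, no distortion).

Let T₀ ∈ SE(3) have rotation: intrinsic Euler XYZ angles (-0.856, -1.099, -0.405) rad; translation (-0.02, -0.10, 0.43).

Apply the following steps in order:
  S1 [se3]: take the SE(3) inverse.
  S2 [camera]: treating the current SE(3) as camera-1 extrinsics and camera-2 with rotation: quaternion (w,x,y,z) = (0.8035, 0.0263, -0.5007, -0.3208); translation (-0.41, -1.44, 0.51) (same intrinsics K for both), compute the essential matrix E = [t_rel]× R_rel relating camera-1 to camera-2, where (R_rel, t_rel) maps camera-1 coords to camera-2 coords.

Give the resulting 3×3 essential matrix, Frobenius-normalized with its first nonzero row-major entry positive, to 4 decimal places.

matrix = [0.5713 0.2524 -0.0132; -0.1845 -0.3082 0.2339; 0.3143 -0.3297 0.4674]

after S1 (invert_se3): R=[0.4177 0.3600 0.8342; 0.1791 0.8675 -0.4641; -0.8908 0.3432 0.2979], t=(-0.3143, 0.2899, -0.1116)
after S2 (essential): [0.5713 0.2524 -0.0132; -0.1845 -0.3082 0.2339; 0.3143 -0.3297 0.4674]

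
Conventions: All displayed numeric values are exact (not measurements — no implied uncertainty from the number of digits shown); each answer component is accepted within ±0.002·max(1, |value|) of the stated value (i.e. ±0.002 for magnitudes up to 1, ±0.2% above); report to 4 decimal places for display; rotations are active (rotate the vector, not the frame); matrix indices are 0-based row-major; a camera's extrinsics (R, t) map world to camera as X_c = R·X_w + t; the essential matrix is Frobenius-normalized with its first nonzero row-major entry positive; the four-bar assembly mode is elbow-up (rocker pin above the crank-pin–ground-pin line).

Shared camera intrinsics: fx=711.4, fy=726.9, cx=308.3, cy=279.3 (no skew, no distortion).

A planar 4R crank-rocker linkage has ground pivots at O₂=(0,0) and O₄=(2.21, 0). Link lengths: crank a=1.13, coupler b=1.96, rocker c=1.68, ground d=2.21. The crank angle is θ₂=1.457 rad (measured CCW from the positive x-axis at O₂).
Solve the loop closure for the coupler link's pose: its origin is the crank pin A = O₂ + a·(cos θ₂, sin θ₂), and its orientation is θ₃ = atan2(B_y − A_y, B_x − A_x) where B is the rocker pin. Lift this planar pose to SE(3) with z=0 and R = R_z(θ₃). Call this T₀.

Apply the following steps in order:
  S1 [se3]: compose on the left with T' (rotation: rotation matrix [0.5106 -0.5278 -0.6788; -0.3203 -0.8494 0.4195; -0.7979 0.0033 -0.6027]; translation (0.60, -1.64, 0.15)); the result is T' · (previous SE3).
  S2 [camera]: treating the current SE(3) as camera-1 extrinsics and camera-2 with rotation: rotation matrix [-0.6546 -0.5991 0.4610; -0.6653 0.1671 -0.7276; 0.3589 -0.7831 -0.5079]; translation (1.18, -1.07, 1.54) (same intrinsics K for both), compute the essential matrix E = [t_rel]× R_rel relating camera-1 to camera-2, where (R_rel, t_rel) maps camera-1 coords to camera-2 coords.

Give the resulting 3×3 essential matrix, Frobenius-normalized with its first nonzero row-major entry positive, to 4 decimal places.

source (fourbar_fk): coupler pose = R=[0.9605 -0.2783 0.0000; 0.2783 0.9605 0.0000; 0.0000 0.0000 1.0000], t=(0.1283, 1.1227, 0.0000)
after S1 (compose_se3): R=[0.3435 -0.6490 -0.6788; -0.5440 -0.7267 0.4195; -0.7655 0.2252 -0.6027], t=(0.0730, -2.6347, 0.0513)
after S2 (essential): [0.2507 0.0138 0.2688; 0.6348 -0.2017 -0.1143; -0.0638 -0.1658 -0.6135]

matrix = [0.2507 0.0138 0.2688; 0.6348 -0.2017 -0.1143; -0.0638 -0.1658 -0.6135]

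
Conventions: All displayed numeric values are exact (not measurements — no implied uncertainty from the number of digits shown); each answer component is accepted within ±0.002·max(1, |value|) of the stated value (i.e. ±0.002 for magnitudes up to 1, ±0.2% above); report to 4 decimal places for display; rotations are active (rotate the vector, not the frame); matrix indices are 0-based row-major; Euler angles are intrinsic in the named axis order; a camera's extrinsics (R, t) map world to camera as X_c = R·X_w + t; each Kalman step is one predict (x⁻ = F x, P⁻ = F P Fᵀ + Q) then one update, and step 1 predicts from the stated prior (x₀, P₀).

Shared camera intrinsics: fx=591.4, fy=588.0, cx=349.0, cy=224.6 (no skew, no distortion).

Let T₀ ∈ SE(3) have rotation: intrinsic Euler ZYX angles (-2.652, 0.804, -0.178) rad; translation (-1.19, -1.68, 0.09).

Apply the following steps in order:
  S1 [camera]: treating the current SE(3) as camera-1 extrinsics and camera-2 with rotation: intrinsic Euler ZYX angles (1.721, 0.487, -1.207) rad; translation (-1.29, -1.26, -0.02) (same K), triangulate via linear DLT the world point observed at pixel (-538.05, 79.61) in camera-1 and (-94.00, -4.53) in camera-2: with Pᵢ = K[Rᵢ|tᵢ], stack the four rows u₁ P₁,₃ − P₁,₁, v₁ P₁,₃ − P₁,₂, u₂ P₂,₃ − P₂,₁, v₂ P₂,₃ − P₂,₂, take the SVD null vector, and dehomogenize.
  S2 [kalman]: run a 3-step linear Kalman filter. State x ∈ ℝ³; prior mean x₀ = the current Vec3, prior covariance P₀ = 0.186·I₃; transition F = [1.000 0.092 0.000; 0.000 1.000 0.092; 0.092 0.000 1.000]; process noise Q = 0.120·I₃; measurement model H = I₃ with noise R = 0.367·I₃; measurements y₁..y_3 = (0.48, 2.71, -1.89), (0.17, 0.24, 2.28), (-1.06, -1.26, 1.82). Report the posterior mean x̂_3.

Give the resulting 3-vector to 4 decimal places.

result = (-0.4716, -0.3609, 1.2529)

after S1 (triangulate): (-0.7424, -1.9877, 1.1948)
after S2 (kf_track): (-0.4716, -0.3609, 1.2529)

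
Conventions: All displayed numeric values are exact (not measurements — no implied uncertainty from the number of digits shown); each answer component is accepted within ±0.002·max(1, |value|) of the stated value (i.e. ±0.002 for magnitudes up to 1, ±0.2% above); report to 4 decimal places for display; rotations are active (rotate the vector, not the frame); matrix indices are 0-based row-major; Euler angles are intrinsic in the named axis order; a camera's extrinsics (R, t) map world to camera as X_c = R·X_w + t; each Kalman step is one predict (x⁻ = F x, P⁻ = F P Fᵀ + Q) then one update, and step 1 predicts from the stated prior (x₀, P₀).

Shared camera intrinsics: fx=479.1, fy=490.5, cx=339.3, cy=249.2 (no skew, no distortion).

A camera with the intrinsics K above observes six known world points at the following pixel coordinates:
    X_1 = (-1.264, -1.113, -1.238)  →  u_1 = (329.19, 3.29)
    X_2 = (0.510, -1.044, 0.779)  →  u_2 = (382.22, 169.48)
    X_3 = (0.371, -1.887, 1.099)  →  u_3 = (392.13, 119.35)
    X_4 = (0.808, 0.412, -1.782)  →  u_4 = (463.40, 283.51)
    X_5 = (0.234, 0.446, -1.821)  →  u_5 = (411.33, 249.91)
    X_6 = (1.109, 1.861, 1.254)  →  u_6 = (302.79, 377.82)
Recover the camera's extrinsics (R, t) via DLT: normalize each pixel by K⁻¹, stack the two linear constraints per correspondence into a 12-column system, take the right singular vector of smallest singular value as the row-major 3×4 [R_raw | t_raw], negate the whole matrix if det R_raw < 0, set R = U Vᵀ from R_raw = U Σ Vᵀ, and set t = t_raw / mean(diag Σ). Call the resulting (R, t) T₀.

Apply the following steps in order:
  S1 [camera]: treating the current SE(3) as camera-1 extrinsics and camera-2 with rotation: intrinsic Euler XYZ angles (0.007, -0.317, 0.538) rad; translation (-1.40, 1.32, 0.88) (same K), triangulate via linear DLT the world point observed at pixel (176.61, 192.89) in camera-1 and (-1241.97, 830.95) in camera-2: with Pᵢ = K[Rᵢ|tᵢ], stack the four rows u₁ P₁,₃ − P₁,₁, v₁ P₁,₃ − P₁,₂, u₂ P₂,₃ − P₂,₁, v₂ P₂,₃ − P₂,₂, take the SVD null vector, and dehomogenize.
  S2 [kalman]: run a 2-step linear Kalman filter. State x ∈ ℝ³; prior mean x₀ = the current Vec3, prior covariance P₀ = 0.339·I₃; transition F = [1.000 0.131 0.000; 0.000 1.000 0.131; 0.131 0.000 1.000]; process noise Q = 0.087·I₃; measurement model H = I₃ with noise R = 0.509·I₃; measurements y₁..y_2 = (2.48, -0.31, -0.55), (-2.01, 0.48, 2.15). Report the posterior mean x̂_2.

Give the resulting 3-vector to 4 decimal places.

source (pnp_recover): camera pose = R=[0.8012 -0.4832 -0.3530; 0.5229 0.8522 0.0204; 0.2910 -0.2009 0.9354], t=(-0.0500, -0.4601, 5.4798)
after S1 (triangulate): (-1.5400, 0.7283, 0.6568)
after S2 (kf_track): (-0.5014, 0.4097, 0.8264)

result = (-0.5014, 0.4097, 0.8264)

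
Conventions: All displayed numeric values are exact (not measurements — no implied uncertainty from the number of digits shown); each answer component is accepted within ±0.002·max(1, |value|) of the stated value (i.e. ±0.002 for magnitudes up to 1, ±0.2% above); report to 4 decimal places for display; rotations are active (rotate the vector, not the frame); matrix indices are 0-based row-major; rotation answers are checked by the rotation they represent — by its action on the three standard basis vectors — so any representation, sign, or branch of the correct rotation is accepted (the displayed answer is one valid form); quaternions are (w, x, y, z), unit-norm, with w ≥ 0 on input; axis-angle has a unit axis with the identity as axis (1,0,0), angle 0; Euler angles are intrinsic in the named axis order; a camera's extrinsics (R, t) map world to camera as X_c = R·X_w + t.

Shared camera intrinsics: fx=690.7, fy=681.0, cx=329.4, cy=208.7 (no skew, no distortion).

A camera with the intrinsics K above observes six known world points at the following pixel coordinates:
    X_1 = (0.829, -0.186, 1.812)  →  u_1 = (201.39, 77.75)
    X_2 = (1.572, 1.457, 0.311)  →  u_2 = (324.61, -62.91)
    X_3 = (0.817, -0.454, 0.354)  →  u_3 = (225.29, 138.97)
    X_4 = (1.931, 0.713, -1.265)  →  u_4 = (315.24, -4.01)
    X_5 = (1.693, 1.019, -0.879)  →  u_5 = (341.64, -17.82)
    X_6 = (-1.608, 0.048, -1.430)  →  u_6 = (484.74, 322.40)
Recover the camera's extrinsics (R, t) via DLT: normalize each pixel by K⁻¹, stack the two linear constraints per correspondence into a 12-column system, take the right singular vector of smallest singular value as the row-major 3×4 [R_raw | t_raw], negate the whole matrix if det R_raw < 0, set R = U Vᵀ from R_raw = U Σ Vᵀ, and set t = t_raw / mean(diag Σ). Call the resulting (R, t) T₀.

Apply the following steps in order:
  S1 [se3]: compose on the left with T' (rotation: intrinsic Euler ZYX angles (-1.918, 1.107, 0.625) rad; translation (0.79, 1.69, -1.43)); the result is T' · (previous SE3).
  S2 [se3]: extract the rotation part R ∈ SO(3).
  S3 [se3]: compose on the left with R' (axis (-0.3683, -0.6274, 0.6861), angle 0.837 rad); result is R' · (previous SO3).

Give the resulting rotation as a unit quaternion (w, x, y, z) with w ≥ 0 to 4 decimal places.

rotation (quat) = (0.3725, -0.4465, -0.5003, 0.6415)

source (pnp_recover): camera pose = R=[-0.5606 0.7084 -0.4288; -0.5678 -0.7057 -0.4238; -0.6028 0.0059 0.7978], t=(-0.0600, -0.3801, 6.7901)
after S1 (compose_se3): R=[0.2339 -0.5250 -0.8183; 0.9630 0.2412 0.1205; 0.1341 -0.8162 0.5620], t=(-4.8346, -1.2720, 0.9876)
after S2 (rot_of_se3): [0.2339 -0.5250 -0.8183; 0.9630 0.2412 0.1205; 0.1341 -0.8162 0.5620]
after S3 (compose_so3): [-0.3237 -0.0312 -0.9457; 0.9247 -0.2219 -0.3092; -0.2002 -0.9746 0.1007]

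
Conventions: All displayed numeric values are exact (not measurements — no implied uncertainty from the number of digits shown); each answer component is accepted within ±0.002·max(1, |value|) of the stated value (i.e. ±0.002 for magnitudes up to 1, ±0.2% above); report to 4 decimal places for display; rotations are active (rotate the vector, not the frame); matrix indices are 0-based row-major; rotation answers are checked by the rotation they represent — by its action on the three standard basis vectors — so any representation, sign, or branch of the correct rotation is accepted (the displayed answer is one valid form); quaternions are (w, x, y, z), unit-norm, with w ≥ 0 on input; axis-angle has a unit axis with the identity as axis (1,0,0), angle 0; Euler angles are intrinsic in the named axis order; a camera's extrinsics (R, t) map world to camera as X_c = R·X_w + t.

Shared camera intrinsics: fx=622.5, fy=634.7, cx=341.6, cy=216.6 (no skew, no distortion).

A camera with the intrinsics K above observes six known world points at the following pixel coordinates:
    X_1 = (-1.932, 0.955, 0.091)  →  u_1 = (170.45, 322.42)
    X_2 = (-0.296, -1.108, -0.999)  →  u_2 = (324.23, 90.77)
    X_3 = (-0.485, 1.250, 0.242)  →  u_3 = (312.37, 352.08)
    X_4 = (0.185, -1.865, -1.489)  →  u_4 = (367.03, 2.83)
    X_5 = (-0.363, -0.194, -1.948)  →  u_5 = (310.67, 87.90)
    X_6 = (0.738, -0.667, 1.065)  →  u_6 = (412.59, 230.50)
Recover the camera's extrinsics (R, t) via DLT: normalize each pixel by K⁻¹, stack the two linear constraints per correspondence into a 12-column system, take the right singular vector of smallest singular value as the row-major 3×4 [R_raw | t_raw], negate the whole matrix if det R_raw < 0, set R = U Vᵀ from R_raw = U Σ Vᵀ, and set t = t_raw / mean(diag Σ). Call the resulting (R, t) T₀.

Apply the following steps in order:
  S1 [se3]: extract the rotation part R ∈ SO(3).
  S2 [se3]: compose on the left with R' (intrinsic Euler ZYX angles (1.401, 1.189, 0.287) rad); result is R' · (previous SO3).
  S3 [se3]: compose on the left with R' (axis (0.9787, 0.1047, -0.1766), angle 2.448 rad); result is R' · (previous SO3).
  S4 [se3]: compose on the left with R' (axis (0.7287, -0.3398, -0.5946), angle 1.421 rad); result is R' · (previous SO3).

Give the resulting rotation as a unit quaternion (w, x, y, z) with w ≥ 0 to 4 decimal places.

rotation (quat) = (0.4073, 0.4776, -0.7760, 0.0617)

source (pnp_recover): camera pose = R=[0.9994 0.0170 0.0293; -0.0304 0.8304 0.5563; -0.0149 -0.5569 0.8304], t=(0.1600, 0.1600, 6.8000)
after S1 (rot_of_se3): [0.9994 0.0170 0.0293; -0.0304 0.8304 0.5563; -0.0149 -0.5569 0.8304]
after S2 (compose_so3): [0.0840 -0.9862 -0.1428; 0.3419 -0.1061 0.9337; -0.9360 -0.1272 0.3282]
after S3 (compose_so3): [0.4018 -0.9135 0.0641; 0.3657 0.0959 -0.9258; 0.8395 0.3954 0.3726]
after S4 (compose_so3): [-0.2121 -0.7914 -0.5733; -0.6910 0.5363 -0.4847; 0.6911 0.2933 -0.6606]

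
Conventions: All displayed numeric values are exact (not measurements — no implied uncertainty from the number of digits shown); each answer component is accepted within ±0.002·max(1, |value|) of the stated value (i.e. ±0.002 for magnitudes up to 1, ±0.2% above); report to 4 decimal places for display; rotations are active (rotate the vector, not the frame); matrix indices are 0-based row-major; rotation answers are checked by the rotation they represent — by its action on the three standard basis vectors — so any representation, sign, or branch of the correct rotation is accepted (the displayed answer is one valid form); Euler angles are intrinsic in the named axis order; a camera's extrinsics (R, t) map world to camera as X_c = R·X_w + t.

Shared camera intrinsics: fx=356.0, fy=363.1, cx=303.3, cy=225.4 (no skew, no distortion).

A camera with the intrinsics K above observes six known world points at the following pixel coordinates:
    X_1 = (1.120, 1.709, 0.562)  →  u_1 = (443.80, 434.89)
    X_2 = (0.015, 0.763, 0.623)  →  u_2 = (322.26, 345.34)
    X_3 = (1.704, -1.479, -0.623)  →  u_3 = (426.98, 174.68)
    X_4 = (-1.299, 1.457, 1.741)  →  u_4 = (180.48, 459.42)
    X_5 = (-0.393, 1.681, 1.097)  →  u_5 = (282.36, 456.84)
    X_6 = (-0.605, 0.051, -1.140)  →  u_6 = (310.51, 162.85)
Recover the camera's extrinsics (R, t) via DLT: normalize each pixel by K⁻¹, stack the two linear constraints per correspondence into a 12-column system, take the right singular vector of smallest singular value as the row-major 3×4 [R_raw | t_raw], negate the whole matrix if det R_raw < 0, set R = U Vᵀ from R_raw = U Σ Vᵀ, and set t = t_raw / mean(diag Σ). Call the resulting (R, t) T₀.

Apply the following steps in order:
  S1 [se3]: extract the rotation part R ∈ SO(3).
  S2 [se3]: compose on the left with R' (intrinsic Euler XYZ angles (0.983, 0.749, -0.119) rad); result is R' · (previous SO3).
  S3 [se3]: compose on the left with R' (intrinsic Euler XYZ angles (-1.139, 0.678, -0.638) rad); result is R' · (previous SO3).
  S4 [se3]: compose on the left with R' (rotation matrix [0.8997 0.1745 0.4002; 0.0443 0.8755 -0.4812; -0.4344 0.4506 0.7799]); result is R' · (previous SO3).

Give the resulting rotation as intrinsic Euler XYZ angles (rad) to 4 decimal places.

rotation (euler_xyz) = (-0.8859, 1.1890, 0.1766)

source (pnp_recover): camera pose = R=[0.9453 0.1251 -0.3013; 0.1609 0.6244 0.7644; 0.2838 -0.7710 0.5701], t=(0.2900, 0.3600, 4.2099)
after S1 (rot_of_se3): [0.9453 0.1251 -0.3013; 0.1609 0.6244 0.7644; 0.2838 -0.7710 0.5701]
after S2 (compose_so3): [0.8946 -0.3797 0.2356; 0.3961 0.9179 -0.0248; -0.2068 0.1155 0.9715]
after S3 (compose_so3): [0.6137 0.2606 0.7453; -0.7799 0.3472 0.5208; -0.1230 -0.9008 0.4164]
after S4 (compose_so3): [0.3668 -0.0655 0.9280; -0.5964 0.7490 0.2886; -0.7140 -0.6593 0.2357]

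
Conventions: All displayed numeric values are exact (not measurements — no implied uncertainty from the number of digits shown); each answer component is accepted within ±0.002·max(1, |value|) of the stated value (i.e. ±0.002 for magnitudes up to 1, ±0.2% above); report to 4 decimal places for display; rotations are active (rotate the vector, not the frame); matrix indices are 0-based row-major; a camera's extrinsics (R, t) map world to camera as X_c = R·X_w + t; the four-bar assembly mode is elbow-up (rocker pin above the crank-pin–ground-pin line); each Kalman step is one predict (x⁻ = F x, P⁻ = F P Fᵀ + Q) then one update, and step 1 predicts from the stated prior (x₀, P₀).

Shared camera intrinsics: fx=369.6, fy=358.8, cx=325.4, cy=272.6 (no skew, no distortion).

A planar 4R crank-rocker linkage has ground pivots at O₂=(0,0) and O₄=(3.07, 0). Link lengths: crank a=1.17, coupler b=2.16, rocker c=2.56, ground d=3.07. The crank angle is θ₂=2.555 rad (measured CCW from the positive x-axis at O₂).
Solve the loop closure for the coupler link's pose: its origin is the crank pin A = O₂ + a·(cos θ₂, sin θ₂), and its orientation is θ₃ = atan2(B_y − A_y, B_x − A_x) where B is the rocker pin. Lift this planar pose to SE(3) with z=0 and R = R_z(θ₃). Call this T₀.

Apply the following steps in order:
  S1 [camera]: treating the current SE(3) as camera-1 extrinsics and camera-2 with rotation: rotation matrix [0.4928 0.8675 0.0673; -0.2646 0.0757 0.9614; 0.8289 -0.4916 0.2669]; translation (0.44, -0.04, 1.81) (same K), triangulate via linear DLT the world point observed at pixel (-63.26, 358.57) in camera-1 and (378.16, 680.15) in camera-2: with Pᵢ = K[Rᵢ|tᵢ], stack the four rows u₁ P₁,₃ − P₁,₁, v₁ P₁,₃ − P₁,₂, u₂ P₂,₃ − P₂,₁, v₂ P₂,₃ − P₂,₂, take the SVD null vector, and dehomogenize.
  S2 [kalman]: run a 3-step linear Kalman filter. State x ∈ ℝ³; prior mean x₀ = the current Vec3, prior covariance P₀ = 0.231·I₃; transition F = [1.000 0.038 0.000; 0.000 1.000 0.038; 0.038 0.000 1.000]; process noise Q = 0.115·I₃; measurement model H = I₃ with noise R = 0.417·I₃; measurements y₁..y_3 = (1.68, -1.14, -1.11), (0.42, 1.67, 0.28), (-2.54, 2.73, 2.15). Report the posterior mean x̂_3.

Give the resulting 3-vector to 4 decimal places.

source (fourbar_fk): coupler pose = R=[0.9163 -0.4005 0.0000; 0.4005 0.9163 0.0000; 0.0000 0.0000 1.0000], t=(-0.9744, 0.6476, 0.0000)
after S1 (triangulate): (-0.7983, 0.0737, 1.6503)
after S2 (kf_track): (-0.7902, 1.3900, 1.1028)

result = (-0.7902, 1.3900, 1.1028)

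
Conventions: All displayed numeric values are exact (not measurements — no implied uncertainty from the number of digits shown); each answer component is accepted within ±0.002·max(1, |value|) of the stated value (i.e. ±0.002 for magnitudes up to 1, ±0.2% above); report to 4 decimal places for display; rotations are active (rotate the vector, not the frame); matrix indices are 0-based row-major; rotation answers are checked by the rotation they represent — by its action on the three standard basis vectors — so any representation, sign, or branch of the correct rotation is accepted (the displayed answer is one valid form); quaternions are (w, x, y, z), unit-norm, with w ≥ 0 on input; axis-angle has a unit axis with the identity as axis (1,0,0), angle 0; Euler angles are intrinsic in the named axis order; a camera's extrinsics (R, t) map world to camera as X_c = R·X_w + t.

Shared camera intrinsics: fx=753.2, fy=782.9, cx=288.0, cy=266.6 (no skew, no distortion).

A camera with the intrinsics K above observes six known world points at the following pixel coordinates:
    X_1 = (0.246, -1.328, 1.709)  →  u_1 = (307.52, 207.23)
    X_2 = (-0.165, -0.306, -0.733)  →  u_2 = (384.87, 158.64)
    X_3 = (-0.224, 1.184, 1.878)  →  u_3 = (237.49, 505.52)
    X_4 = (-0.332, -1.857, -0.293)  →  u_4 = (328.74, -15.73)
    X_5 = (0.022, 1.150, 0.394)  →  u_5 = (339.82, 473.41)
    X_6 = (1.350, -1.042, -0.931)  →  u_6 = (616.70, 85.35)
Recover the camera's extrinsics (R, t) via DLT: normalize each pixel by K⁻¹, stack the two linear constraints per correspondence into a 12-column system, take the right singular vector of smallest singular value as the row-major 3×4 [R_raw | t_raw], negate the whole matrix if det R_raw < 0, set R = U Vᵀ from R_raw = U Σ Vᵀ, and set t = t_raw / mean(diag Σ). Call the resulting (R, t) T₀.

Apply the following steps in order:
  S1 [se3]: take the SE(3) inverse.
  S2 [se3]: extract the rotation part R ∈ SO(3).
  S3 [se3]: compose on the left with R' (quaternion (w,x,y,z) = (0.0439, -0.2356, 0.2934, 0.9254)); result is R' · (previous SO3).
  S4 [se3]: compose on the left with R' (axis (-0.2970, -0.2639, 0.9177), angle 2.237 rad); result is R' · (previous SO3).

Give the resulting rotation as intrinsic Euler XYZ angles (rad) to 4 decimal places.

rotation (euler_xyz) = (1.7675, -0.4331, -0.1308)

source (pnp_recover): camera pose = R=[0.9481 -0.0264 -0.3169; 0.1522 0.9126 0.3795; 0.2792 -0.4080 0.8693], t=(0.4501, 0.0100, 4.7106)
after S1 (invert_se3): R=[0.9481 0.1522 0.2792; -0.0264 0.9126 -0.4080; -0.3169 0.3795 0.8693], t=(-1.7432, 1.9247, -3.9559)
after S2 (rot_of_se3): [0.9481 0.1522 0.2792; -0.0264 0.9126 -0.4080; -0.3169 0.3795 0.8693]
after S3 (compose_so3): [-0.7034 -0.4908 -0.5142; -0.2109 -0.5467 0.8103; -0.6788 0.6784 0.2810]
after S4 (compose_so3): [0.8999 0.1184 -0.4197; -0.3825 -0.2475 -0.8902; -0.2093 0.9616 -0.1774]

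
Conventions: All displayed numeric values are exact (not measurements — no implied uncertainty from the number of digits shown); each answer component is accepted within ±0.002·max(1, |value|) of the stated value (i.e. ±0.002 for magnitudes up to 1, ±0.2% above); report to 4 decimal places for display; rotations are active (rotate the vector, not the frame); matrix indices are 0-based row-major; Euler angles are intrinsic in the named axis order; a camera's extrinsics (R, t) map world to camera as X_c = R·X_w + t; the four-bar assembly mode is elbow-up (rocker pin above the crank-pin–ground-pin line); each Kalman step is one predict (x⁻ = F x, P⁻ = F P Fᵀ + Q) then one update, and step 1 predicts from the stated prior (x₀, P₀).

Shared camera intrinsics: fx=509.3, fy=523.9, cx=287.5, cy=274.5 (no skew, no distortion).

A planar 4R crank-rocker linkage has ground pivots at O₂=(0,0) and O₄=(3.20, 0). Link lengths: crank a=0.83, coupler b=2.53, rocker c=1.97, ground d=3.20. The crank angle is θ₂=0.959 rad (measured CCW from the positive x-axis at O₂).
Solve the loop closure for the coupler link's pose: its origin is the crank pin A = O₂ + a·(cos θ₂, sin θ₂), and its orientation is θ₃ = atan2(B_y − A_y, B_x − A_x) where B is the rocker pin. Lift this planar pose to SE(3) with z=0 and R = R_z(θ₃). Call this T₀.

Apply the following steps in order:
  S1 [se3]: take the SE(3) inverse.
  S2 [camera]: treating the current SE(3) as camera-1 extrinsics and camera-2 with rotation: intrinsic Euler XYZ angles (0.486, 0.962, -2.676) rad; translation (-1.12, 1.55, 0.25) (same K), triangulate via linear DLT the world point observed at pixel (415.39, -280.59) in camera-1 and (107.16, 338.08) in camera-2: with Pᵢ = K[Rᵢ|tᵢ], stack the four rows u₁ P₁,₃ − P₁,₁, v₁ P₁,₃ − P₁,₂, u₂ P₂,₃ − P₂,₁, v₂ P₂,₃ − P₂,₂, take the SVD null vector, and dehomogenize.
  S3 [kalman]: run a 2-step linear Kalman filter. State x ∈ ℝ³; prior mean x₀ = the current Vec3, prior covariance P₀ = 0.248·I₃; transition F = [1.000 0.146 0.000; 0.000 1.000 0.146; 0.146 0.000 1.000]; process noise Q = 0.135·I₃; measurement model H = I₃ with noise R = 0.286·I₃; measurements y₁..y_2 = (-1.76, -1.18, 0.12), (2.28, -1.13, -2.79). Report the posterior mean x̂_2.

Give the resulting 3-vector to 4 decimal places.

source (fourbar_fk): coupler pose = R=[0.8753 -0.4837 0.0000; 0.4837 0.8753 0.0000; 0.0000 0.0000 1.0000], t=(0.4767, 0.6795, 0.0000)
after S1 (invert_se3): R=[0.8753 0.4837 0.0000; -0.4837 0.8753 0.0000; 0.0000 0.0000 1.0000], t=(-0.7459, -0.3641, 0.0000)
after S2 (triangulate): (1.6630, -0.6262, 1.6201)
after S3 (kf_track): (0.8169, -1.0058, -1.0206)

result = (0.8169, -1.0058, -1.0206)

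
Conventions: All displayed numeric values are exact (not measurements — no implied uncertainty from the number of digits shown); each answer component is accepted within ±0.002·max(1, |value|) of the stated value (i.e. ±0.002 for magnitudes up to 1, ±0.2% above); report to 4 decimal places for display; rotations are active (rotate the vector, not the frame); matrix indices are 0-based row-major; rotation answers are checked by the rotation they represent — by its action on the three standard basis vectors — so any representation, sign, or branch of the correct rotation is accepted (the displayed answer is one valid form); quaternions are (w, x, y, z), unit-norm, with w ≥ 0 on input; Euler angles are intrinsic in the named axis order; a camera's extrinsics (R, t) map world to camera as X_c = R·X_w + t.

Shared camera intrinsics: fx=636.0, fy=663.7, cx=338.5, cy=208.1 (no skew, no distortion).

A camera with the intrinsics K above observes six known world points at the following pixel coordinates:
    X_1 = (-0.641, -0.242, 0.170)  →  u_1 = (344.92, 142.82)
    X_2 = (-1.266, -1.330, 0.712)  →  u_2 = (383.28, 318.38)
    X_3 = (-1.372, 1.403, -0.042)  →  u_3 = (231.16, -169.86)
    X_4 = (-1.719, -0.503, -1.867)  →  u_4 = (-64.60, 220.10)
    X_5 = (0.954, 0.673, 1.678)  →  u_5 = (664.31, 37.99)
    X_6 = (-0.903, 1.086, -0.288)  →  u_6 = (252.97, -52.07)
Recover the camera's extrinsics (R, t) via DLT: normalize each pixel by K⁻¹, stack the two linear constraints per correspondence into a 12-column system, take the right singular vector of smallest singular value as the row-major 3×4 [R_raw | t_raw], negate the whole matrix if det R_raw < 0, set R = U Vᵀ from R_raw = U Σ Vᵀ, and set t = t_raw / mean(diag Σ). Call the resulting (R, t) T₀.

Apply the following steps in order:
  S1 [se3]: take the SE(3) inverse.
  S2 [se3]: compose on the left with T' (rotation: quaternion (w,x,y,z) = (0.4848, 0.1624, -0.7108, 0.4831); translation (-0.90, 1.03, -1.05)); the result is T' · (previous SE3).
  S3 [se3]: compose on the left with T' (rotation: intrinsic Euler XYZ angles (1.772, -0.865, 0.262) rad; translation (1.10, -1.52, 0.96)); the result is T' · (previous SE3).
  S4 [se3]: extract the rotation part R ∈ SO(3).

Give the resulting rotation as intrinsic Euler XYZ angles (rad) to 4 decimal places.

source (pnp_recover): camera pose = R=[0.5656 -0.0287 0.8242; 0.2851 -0.9310 -0.2281; 0.7738 0.3639 -0.5184], t=(0.2500, -0.3400, 4.0899)
after S1 (invert_se3): R=[0.5656 0.2851 0.7738; -0.0287 -0.9310 0.3639; 0.8242 -0.2281 -0.5184], t=(-3.2094, -1.7978, 1.8367)
after S2 (compose_se3): R=[-0.6885 0.6364 -0.3478; -0.5752 -0.1871 0.7963; 0.4417 0.7484 0.4948], t=(0.9111, -2.1467, -2.9299)
after S3 (compose_se3): R=[-0.6709 -0.1395 -0.7283; 0.2508 -0.9670 -0.0459; -0.6979 -0.2134 0.6837], t=(4.2614, -0.3616, -0.6791)
after S4 (rot_of_se3): [-0.6709 -0.1395 -0.7283; 0.2508 -0.9670 -0.0459; -0.6979 -0.2134 0.6837]

rotation (euler_xyz) = (0.0670, -0.8159, 2.9366)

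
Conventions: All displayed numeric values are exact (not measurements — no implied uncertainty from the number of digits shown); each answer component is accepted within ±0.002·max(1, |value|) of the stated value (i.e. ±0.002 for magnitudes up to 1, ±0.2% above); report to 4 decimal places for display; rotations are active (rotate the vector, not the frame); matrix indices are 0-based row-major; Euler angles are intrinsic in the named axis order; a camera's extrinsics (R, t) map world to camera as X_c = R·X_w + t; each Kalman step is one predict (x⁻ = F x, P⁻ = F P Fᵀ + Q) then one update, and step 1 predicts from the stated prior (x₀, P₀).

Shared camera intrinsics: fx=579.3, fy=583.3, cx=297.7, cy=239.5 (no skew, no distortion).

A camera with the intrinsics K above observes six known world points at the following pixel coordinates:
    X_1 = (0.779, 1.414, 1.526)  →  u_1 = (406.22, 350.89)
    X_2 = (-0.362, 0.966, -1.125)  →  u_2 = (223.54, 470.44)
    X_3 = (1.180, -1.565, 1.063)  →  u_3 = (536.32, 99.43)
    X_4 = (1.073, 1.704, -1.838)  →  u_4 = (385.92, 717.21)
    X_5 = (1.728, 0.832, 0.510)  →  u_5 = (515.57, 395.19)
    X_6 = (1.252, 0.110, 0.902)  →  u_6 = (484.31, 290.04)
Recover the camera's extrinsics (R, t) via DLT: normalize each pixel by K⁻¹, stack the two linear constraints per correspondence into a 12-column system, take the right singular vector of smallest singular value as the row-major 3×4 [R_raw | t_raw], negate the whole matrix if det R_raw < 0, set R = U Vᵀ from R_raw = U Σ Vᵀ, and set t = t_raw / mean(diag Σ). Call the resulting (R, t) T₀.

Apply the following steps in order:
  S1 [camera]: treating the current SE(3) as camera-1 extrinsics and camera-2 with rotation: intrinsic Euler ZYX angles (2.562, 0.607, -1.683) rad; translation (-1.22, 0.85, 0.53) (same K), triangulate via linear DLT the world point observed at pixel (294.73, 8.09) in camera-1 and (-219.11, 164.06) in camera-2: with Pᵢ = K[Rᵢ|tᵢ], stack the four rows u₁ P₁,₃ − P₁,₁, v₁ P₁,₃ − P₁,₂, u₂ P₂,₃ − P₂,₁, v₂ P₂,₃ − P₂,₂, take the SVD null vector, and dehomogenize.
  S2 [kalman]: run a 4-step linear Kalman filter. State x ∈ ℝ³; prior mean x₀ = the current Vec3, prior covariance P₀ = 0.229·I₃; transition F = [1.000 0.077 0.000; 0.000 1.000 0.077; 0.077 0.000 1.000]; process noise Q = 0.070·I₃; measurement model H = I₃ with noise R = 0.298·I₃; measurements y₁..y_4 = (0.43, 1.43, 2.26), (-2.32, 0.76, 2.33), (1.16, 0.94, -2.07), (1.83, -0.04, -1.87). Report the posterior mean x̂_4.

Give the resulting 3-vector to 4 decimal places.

source (pnp_recover): camera pose = R=[0.9526 -0.1454 0.2672; 0.2482 0.8795 -0.4060; -0.1760 0.4531 0.8739], t=(0.2600, 0.4100, 4.5901)
after S1 (triangulate): (-0.9569, -1.8710, 1.3227)
after S2 (kf_track): (0.5249, 0.3771, -0.4823)

result = (0.5249, 0.3771, -0.4823)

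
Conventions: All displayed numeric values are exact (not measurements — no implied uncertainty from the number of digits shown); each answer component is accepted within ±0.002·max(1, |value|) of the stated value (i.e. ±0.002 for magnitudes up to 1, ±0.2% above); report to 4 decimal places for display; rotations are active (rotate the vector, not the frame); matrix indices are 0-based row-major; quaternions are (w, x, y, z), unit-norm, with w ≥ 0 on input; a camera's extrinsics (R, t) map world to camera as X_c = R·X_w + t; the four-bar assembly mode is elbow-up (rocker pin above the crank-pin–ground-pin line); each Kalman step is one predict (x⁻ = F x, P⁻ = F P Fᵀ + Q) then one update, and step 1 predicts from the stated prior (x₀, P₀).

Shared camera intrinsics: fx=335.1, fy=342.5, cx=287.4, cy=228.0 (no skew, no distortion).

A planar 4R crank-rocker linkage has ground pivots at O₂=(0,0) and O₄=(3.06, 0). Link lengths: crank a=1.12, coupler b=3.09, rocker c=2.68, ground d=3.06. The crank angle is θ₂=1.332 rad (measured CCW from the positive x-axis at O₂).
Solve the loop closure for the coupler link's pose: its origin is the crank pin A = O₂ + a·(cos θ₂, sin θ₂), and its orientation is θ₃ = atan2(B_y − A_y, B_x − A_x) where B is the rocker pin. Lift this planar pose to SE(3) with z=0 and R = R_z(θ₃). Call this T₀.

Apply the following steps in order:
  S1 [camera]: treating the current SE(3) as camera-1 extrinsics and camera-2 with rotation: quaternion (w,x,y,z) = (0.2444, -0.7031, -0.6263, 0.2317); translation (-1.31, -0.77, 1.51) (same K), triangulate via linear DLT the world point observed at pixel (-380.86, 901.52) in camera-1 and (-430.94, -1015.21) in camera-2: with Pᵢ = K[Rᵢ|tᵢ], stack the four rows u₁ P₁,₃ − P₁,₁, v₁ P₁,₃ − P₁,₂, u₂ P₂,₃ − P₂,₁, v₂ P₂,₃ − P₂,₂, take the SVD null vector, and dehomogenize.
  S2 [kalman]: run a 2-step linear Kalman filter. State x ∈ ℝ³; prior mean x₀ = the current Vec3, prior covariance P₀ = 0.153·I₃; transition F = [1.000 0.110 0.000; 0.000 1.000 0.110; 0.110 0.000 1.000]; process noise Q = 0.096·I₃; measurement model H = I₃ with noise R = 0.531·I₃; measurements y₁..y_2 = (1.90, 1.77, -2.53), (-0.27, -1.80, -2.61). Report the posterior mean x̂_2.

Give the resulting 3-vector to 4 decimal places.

source (fourbar_fk): coupler pose = R=[0.8579 -0.5139 0.0000; 0.5139 0.8579 0.0000; 0.0000 0.0000 1.0000], t=(0.2649, 1.0882, 0.0000)
after S1 (triangulate): (-1.2036, 0.8180, 0.5957)
after S2 (kf_track): (-0.2349, 0.0884, -1.2491)

result = (-0.2349, 0.0884, -1.2491)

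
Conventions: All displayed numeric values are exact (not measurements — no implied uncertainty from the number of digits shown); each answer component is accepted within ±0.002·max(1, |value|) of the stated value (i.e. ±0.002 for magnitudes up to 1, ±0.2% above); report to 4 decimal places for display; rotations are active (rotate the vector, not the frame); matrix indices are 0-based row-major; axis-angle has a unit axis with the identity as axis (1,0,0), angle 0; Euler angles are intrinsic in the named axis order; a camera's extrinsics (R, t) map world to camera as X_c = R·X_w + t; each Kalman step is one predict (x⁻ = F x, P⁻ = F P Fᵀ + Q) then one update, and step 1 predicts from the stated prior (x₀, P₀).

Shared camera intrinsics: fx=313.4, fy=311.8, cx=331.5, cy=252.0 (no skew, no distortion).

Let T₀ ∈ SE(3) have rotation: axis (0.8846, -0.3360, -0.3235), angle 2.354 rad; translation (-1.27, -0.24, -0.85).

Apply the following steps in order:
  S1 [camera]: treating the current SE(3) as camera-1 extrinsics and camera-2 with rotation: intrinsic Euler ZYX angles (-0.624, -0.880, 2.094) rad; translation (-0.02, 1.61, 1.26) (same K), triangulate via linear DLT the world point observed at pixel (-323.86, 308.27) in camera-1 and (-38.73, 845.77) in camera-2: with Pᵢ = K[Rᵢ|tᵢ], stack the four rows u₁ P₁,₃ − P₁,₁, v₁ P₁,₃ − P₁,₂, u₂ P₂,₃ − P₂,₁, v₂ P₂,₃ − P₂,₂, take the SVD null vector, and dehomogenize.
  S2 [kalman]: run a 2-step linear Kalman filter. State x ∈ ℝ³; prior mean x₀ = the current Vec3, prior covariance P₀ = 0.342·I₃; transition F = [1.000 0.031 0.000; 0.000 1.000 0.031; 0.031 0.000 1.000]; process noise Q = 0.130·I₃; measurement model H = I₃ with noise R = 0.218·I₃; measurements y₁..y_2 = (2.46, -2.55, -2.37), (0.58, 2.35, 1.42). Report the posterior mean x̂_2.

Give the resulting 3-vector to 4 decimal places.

after S1 (triangulate): (-1.1151, 1.3821, -0.6576)
after S2 (kf_track): (0.9200, 0.7348, 0.0228)

result = (0.9200, 0.7348, 0.0228)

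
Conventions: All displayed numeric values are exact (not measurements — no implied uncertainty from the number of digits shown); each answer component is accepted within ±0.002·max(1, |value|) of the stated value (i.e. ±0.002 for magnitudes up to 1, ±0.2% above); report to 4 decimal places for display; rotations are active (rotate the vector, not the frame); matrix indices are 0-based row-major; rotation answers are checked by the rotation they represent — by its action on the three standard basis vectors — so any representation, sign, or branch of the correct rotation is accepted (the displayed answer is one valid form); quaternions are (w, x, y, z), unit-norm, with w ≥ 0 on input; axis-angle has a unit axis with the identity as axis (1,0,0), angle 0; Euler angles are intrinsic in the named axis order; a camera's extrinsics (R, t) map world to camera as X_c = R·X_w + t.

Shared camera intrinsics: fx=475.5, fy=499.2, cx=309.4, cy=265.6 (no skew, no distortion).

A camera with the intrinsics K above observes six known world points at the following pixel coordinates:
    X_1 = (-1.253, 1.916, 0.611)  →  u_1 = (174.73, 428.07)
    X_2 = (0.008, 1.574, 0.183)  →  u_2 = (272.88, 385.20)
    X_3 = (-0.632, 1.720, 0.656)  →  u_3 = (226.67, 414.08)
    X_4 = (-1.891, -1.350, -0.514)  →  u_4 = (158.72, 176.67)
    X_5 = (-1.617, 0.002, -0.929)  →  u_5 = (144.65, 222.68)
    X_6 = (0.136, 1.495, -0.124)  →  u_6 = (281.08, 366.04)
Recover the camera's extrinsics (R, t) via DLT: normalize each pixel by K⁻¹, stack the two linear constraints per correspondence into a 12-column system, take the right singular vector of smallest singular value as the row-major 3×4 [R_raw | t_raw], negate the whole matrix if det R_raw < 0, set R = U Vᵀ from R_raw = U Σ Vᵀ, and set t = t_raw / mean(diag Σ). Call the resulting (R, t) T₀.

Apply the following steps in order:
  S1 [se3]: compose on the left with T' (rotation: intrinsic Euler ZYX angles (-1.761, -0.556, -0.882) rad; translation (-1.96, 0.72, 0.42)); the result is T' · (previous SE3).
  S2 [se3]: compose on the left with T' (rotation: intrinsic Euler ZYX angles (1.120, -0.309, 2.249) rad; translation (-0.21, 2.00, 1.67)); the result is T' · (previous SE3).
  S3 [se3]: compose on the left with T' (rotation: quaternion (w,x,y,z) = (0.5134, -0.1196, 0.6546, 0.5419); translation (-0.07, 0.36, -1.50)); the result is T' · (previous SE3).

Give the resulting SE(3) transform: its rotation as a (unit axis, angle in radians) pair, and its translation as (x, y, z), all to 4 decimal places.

rotation (axis_angle) = ((0.2727, -0.5688, -0.7760), 2.3695), translation = (-3.5893, 5.5553, -3.4926)

source (pnp_recover): camera pose = R=[0.9974 -0.0322 0.0637; -0.0161 0.7682 0.6400; -0.0696 -0.6394 0.7658], t=(-0.4095, 0.0507, 6.6100)
after S1 (compose_se3): R=[-0.2261 -0.0998 0.9690; -0.8363 -0.4901 -0.2456; 0.4994 -0.8659 0.0274], t=(3.5637, 2.2479, 3.7391)
after S2 (compose_se3): R=[-0.0883 -0.9465 0.3103; 0.1293 0.2980 0.9458; -0.9877 0.1236 0.0961], t=(5.2382, 3.3358, 2.1865)
after S3 (compose_se3): R=[-0.5888 0.2751 -0.7600; -0.8076 -0.1611 0.5673; 0.0336 0.9478 0.3170], t=(-3.5893, 5.5553, -3.4926)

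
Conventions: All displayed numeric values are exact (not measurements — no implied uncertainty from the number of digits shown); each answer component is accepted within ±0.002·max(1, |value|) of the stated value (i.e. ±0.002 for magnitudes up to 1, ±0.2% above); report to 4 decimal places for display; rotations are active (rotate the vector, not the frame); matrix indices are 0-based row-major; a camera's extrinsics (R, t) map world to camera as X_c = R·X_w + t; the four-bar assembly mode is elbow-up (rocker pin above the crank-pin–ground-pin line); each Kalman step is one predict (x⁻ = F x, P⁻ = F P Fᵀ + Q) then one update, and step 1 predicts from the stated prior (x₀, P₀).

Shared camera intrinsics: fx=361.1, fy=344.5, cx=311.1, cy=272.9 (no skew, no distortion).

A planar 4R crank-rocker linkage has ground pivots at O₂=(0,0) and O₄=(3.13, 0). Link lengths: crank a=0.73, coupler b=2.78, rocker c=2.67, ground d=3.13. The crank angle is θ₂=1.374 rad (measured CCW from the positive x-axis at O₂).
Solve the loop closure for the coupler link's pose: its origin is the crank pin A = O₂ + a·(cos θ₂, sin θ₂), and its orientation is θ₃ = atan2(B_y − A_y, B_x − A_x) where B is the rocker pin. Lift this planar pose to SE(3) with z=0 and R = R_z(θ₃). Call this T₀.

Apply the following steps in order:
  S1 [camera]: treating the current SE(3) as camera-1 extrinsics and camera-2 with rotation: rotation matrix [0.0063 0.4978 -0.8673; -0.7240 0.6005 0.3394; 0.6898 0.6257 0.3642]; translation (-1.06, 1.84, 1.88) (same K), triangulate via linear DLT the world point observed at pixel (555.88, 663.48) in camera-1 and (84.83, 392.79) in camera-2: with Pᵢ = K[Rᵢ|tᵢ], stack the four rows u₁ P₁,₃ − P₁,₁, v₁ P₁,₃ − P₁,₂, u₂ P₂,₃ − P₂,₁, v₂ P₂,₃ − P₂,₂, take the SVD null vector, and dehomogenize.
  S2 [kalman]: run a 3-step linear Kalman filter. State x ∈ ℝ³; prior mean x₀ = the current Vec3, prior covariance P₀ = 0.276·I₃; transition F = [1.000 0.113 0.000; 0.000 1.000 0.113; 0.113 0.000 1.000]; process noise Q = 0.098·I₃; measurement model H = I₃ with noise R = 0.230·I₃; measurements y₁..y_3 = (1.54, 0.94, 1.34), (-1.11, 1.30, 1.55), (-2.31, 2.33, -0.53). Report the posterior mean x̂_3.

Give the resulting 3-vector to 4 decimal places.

source (fourbar_fk): coupler pose = R=[0.7600 -0.6499 0.0000; 0.6499 0.7600 0.0000; 0.0000 0.0000 1.0000], t=(0.1427, 0.7159, 0.0000)
after S1 (triangulate): (1.7797, 0.3402, 1.8797)
after S2 (kf_track): (-0.9400, 1.6749, 0.5616)

result = (-0.9400, 1.6749, 0.5616)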